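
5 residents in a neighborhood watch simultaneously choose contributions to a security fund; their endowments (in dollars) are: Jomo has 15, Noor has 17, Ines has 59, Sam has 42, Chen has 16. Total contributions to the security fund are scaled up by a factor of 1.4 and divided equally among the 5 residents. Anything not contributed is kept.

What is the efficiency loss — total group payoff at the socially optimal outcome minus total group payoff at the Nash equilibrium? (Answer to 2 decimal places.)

The private return per contributed unit is 1.4/5 = 0.2800 < 1 for every player regardless of endowment, so the Nash equilibrium is zero contribution and the group total is Σ E_j = 15 + 17 + 59 + 42 + 16 = 149.
Each contributed unit returns 1.400 to the group, so the social optimum is full contribution by everyone: group total = 1.400 × 149 = 208.60.
Efficiency loss = (1.400 − 1) × 149 = 59.60.

59.60 dollars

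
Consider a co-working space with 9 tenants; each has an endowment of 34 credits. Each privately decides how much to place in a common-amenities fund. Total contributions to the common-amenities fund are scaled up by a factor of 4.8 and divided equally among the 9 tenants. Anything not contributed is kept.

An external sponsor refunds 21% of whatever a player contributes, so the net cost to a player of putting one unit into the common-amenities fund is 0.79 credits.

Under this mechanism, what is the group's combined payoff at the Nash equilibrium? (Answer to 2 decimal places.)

With the mechanism, a contributed unit returns (4.8/9) / 0.79 = 0.6751 per unit of net cost — still below 1 — so contributing 0 remains dominant for every player.
Everyone keeps their endowment and the group total is 9 × 34 = 306.

306.00 credits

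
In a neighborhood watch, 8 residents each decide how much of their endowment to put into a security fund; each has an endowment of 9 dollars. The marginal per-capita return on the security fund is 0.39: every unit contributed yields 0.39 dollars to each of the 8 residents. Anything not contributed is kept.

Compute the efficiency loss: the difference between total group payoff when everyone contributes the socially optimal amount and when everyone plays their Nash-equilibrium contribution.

152.64 dollars

The private return per contributed unit is 0.39 < 1, so contributing 0 is dominant for every player. At the Nash equilibrium everyone keeps their 9, and the group total is 8 × 9 = 72.
Each contributed unit returns 3.120 to the group as a whole (0.39 to each of 8 players), which exceeds 1, so the social optimum is full contribution: group total = 3.120 × 72 = 224.64.
Efficiency loss = 224.64 − 72 = 152.64.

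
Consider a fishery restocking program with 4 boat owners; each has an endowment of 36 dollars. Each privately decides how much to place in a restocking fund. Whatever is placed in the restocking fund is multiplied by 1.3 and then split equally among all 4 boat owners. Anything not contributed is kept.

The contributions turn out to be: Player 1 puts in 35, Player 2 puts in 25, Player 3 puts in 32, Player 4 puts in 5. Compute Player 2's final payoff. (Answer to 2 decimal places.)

42.53 dollars

Total contributed: 35 + 25 + 32 + 5 = 97.
Each receives 1.3 × 97 / 4 = 31.53 from the restocking fund.
Player 2 keeps 36 − 25 = 11, so Player 2's payoff is 11 + 31.53 = 42.53.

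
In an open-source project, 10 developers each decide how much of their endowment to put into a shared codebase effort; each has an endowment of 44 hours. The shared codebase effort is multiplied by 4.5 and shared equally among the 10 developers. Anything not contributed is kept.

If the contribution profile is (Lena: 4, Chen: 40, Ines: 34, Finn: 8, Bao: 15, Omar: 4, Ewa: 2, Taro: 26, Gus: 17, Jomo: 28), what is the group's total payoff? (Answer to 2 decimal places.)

Total contributed: 4 + 40 + 34 + 8 + 15 + 4 + 2 + 26 + 17 + 28 = 178; total kept: 10 × 44 − 178 = 262.
The shared codebase effort pays out 4.5 × 178 = 801.00 in aggregate.
Group total = 262 + 801.00 = 1063.00.

1063.00 hours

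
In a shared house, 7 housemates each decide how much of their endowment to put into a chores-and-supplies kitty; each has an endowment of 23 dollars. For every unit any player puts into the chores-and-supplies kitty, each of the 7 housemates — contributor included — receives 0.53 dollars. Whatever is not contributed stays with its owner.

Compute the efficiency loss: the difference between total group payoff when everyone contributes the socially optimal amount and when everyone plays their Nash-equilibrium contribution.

The private return per contributed unit is 0.53 < 1, so contributing 0 is dominant for every player. At the Nash equilibrium everyone keeps their 23, and the group total is 7 × 23 = 161.
Each contributed unit returns 3.710 to the group as a whole (0.53 to each of 7 players), which exceeds 1, so the social optimum is full contribution: group total = 3.710 × 161 = 597.31.
Efficiency loss = 597.31 − 161 = 436.31.

436.31 dollars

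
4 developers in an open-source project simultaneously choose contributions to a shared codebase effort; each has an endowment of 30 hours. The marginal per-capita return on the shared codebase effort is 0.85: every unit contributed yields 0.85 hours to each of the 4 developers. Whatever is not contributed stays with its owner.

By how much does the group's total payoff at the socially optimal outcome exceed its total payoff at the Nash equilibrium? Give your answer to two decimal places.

The private return per contributed unit is 0.85 < 1, so contributing 0 is dominant for every player. At the Nash equilibrium everyone keeps their 30, and the group total is 4 × 30 = 120.
Each contributed unit returns 3.400 to the group as a whole (0.85 to each of 4 players), which exceeds 1, so the social optimum is full contribution: group total = 3.400 × 120 = 408.00.
Efficiency loss = 408.00 − 120 = 288.00.

288.00 hours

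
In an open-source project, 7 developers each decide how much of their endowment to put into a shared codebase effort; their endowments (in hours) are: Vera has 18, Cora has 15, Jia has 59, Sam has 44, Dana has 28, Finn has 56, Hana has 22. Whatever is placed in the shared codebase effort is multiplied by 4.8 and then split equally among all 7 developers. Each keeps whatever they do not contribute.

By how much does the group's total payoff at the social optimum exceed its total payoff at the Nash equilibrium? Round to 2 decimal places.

919.60 hours

The private return per contributed unit is 4.8/7 = 0.6857 < 1 for every player regardless of endowment, so the Nash equilibrium is zero contribution and the group total is Σ E_j = 18 + 15 + 59 + 44 + 28 + 56 + 22 = 242.
Each contributed unit returns 4.800 to the group, so the social optimum is full contribution by everyone: group total = 4.800 × 242 = 1161.60.
Efficiency loss = (4.800 − 1) × 242 = 919.60.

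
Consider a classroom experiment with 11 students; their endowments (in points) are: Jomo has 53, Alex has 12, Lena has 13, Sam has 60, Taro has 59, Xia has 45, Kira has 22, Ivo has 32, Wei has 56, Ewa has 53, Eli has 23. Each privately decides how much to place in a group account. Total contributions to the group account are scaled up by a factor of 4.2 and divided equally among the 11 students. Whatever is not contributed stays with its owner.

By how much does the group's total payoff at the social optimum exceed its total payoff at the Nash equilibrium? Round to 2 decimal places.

The private return per contributed unit is 4.2/11 = 0.3818 < 1 for every player regardless of endowment, so the Nash equilibrium is zero contribution and the group total is Σ E_j = 53 + 12 + 13 + 60 + 59 + 45 + 22 + 32 + 56 + 53 + 23 = 428.
Each contributed unit returns 4.200 to the group, so the social optimum is full contribution by everyone: group total = 4.200 × 428 = 1797.60.
Efficiency loss = (4.200 − 1) × 428 = 1369.60.

1369.60 points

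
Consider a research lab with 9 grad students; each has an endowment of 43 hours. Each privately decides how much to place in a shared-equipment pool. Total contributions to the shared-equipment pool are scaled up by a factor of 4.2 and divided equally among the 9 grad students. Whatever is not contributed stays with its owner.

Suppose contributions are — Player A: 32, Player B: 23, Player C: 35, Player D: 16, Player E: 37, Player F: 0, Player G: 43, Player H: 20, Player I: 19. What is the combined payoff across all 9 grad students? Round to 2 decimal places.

1107.00 hours

Total contributed: 32 + 23 + 35 + 16 + 37 + 0 + 43 + 20 + 19 = 225; total kept: 9 × 43 − 225 = 162.
The shared-equipment pool pays out 4.2 × 225 = 945.00 in aggregate.
Group total = 162 + 945.00 = 1107.00.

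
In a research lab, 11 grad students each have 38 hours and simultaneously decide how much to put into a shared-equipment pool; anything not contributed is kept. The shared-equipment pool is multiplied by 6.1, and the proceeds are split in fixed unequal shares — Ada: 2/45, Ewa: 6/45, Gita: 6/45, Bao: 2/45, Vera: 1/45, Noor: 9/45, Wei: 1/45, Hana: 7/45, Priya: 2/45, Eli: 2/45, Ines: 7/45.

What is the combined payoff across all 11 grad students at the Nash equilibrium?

Each unit j contributes comes back to j as 6.1 × (j's share), so j prefers to contribute only if that share exceeds 1/6.1 = 0.1639; otherwise keeping the unit dominates.
Noor alone (share 9/45) is above the threshold, contributing 38; the remaining 10 contribute 0. Total contributed: 38.
The shared-equipment pool pays out 6.1 × 38 = 231.80 in total (split across the unequal shares, but the aggregate is all that matters for the group sum).
The 10 free-riders keep 38 each, adding 380. Group total = 380 + 231.80 = 611.80.

611.80 hours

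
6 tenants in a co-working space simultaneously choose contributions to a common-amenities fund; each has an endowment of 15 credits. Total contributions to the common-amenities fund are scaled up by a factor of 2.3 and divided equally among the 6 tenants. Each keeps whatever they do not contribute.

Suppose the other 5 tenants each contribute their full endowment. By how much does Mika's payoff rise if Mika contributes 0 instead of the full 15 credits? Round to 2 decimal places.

Switching from a contribution of 15 to 0 lets Mika keep an extra 15 credits, but lowers the common-amenities fund by 15, which costs Mika their own share of that drop: 2.3/6 × 15 = 5.75.
Net gain = 15 − 5.75 = 9.25. The private return per contributed unit (0.3833) is below 1, so free-riding is indeed the best response regardless of what the others do.

9.25 credits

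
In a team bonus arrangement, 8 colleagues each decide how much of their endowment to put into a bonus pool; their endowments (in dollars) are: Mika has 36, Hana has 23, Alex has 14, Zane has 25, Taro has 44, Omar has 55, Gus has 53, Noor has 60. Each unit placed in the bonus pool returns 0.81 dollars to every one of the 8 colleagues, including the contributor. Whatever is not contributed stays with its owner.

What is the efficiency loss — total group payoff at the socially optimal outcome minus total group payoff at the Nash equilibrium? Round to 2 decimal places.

The private return per contributed unit is 0.81 < 1 for everyone, so the Nash equilibrium is zero contribution and the group total is Σ E_j = 36 + 23 + 14 + 25 + 44 + 55 + 53 + 60 = 310.
Each contributed unit returns 6.480 to the group, so the social optimum is full contribution by everyone: group total = 6.480 × 310 = 2008.80.
Efficiency loss = (6.480 − 1) × 310 = 1698.80.

1698.80 dollars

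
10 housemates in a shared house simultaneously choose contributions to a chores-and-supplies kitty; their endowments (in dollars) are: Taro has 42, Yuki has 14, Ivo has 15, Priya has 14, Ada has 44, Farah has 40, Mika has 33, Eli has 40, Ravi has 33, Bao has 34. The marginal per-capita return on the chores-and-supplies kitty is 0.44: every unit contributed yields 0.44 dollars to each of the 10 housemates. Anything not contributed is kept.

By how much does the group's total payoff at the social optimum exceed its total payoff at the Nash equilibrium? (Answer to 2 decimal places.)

The private return per contributed unit is 0.44 < 1 for everyone, so the Nash equilibrium is zero contribution and the group total is Σ E_j = 42 + 14 + 15 + 14 + 44 + 40 + 33 + 40 + 33 + 34 = 309.
Each contributed unit returns 4.400 to the group, so the social optimum is full contribution by everyone: group total = 4.400 × 309 = 1359.60.
Efficiency loss = (4.400 − 1) × 309 = 1050.60.

1050.60 dollars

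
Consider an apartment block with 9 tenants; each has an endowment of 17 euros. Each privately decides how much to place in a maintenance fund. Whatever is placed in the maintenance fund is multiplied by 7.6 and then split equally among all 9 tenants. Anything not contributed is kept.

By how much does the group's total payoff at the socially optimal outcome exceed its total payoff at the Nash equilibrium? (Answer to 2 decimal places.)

1009.80 euros

Each contributed unit returns 7.6/9 = 0.8444 to its contributor — below 1 — so contributing 0 is dominant for every player. At the Nash equilibrium everyone keeps their 17, and the group total is 9 × 17 = 153.
Each contributed unit returns 7.600 to the group as a whole (0.8444 to each of 9 players), which exceeds 1, so the social optimum is full contribution: group total = 7.600 × 153 = 1162.80.
Efficiency loss = 1162.80 − 153 = 1009.80.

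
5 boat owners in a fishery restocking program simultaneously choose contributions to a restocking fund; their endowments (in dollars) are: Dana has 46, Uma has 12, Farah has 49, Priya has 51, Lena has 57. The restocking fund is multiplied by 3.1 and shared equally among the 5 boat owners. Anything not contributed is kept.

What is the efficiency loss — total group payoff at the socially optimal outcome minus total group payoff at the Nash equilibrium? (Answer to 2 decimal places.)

The private return per contributed unit is 3.1/5 = 0.6200 < 1 for every player regardless of endowment, so the Nash equilibrium is zero contribution and the group total is Σ E_j = 46 + 12 + 49 + 51 + 57 = 215.
Each contributed unit returns 3.100 to the group, so the social optimum is full contribution by everyone: group total = 3.100 × 215 = 666.50.
Efficiency loss = (3.100 − 1) × 215 = 451.50.

451.50 dollars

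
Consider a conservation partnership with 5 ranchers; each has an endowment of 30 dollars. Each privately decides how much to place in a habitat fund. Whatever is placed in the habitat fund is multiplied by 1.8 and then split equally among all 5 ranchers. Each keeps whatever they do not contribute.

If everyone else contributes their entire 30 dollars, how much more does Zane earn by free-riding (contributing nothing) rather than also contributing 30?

Switching from a contribution of 30 to 0 lets Zane keep an extra 30 dollars, but lowers the habitat fund by 30, which costs Zane their own share of that drop: 1.8/5 × 30 = 10.80.
Net gain = 30 − 10.80 = 19.20. The private return per contributed unit (0.3600) is below 1, so free-riding is indeed the best response regardless of what the others do.

19.20 dollars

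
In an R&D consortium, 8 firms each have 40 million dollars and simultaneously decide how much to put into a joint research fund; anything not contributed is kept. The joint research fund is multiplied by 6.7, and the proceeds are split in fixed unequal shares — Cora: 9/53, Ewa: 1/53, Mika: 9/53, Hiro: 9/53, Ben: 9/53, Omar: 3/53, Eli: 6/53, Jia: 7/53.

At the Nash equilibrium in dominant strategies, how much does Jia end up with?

Player j's private return per contributed unit is 6.7 × (j's share). Contributing is weakly dominant for j when that share is at least 1/6.7 = 0.1493, and contributing 0 is dominant otherwise.
The shares above 0.1493 belong to Cora, Mika, Hiro and Ben, contributing 40 each; the remaining 4 contribute 0. Total contributed: 160.
Jia keeps 40 and receives 6.7 × 160 × 7/53 = 141.58 from the joint research fund, for a payoff of 181.58.

181.58 million dollars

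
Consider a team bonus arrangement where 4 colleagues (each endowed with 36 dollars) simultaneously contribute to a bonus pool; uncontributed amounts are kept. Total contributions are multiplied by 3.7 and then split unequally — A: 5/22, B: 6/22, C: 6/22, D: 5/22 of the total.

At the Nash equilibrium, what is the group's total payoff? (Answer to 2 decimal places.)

Each unit j contributes comes back to j as 3.7 × (j's share), so j prefers to contribute only if that share exceeds 1/3.7 = 0.2703; otherwise keeping the unit dominates.
B and C clear that bar, contributing 36 each; the remaining 2 contribute 0. Total contributed: 72.
The bonus pool pays out 3.7 × 72 = 266.40 in total (split across the unequal shares, but the aggregate is all that matters for the group sum).
The 2 free-riders keep 36 each, adding 72. Group total = 72 + 266.40 = 338.40.

338.40 dollars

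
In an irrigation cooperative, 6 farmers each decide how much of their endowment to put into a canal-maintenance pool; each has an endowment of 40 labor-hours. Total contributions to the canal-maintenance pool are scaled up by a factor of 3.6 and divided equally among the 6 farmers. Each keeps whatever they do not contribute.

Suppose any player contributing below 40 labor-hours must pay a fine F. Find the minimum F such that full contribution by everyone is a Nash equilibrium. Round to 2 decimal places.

16.00 labor-hours

Given the others contribute fully, the best deviation is to contribute 0 (any partial contribution still incurs the fine and gives up units whose private return 0.6000 is below 1).
Deviating from 40 to 0 saves 40 labor-hours but forfeits the deviator's share of the drop in the canal-maintenance pool: 3.6/6 × 40 = 24.00.
So the deviation gain is 40 − 24.00 = 16.00, and the fine must be at least 16.00 labor-hours to wipe it out.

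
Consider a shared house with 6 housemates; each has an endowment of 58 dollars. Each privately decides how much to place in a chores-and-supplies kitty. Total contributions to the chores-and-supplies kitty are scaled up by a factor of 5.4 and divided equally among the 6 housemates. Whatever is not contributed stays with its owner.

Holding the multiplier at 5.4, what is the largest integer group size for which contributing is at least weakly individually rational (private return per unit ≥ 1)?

5

Private return per unit is 5.4/(group size), which is ≥ 1 whenever the group size is ≤ 5.4.
The largest such integer is 5.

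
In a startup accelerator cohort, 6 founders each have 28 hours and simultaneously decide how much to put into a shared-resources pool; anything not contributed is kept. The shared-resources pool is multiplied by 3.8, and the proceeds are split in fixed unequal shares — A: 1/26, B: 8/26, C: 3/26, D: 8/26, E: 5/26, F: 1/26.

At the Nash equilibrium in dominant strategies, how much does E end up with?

Player j's private return per contributed unit is 3.8 × (j's share). Contributing is weakly dominant for j when that share is at least 1/3.8 = 0.2632, and contributing 0 is dominant otherwise.
The shares above 0.2632 belong to B and D, contributing 28 each; the remaining 4 contribute 0. Total contributed: 56.
E keeps 28 and receives 3.8 × 56 × 5/26 = 40.92 from the shared-resources pool, for a payoff of 68.92.

68.92 hours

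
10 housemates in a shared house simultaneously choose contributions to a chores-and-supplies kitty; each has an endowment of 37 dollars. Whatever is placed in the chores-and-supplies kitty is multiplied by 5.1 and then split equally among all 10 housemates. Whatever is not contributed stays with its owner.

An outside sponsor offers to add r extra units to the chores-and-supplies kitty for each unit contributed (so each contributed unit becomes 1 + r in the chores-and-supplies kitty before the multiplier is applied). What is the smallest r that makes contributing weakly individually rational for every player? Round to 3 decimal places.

With matching at rate r, one contributed unit becomes (1 + r) in the chores-and-supplies kitty and returns 5.1 × (1 + r) / 10 to the contributor.
Setting this equal to 1: 1 + r = 10/5.1 = 1.9608.
So the minimum matching rate is r = 1.9608 − 1 = 0.961.

0.961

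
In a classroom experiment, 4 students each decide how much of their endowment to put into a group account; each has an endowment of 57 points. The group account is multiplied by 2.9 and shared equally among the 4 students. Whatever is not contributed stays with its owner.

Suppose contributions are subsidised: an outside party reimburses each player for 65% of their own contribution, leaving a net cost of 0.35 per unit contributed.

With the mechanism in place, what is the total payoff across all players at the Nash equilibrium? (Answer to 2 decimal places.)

The effective private return per unit is now (2.9/4) / 0.35 = 2.0714 > 1, so every player's dominant strategy flips to full contribution.
At the Nash equilibrium everyone contributes 57. Group total payoff = 4 × (57 × 0.65 + 2.9 × 57) = 809.40.

809.40 points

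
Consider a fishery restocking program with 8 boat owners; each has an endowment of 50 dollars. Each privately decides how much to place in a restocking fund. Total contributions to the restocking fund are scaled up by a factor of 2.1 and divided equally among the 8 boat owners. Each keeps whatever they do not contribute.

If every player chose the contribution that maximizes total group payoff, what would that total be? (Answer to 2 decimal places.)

Each contributed unit returns 2.100 to the group as a whole (0.2625 to each of 8 players), which exceeds 1, so the social optimum is full contribution: group total = 2.100 × 400 = 840.00.

840.00 dollars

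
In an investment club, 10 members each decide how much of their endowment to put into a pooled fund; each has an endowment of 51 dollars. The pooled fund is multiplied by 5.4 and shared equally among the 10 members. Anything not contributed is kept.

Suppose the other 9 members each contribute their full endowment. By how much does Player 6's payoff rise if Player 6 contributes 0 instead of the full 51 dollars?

Switching from a contribution of 51 to 0 lets Player 6 keep an extra 51 dollars, but lowers the pooled fund by 51, which costs Player 6 their own share of that drop: 5.4/10 × 51 = 27.54.
Net gain = 51 − 27.54 = 23.46. The private return per contributed unit (0.5400) is below 1, so free-riding is indeed the best response regardless of what the others do.

23.46 dollars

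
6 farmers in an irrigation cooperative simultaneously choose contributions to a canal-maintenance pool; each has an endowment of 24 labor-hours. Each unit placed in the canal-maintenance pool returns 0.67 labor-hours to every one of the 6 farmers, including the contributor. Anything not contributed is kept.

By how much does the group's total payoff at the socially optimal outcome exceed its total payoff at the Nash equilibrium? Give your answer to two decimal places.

434.88 labor-hours

The private return per contributed unit is 0.67 < 1, so contributing 0 is dominant for every player. At the Nash equilibrium everyone keeps their 24, and the group total is 6 × 24 = 144.
Each contributed unit returns 4.020 to the group as a whole (0.67 to each of 6 players), which exceeds 1, so the social optimum is full contribution: group total = 4.020 × 144 = 578.88.
Efficiency loss = 578.88 − 144 = 434.88.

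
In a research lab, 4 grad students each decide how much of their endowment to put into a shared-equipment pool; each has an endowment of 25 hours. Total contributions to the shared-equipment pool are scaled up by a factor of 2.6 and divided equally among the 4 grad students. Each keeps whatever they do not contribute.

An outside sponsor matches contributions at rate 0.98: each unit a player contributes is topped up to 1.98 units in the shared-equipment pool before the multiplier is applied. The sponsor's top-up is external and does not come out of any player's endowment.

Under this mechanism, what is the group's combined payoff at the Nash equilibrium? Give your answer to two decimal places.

514.80 hours

Under the mechanism each unit contributed yields 2.6 × 1.98 / 4 = 1.2870 back to its contributor per unit of net cost, which exceeds 1, making full contribution the dominant choice for everyone.
At the Nash equilibrium everyone contributes 25. Group total payoff = 2.6 × 1.98 × 100 = 514.80.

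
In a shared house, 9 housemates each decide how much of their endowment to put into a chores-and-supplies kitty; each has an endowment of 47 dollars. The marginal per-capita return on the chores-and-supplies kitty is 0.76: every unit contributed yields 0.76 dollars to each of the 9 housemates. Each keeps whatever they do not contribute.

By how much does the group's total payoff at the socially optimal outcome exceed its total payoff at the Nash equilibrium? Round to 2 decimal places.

2470.32 dollars

The private return per contributed unit is 0.76 < 1, so contributing 0 is dominant for every player. At the Nash equilibrium everyone keeps their 47, and the group total is 9 × 47 = 423.
Each contributed unit returns 6.840 to the group as a whole (0.76 to each of 9 players), which exceeds 1, so the social optimum is full contribution: group total = 6.840 × 423 = 2893.32.
Efficiency loss = 2893.32 − 423 = 2470.32.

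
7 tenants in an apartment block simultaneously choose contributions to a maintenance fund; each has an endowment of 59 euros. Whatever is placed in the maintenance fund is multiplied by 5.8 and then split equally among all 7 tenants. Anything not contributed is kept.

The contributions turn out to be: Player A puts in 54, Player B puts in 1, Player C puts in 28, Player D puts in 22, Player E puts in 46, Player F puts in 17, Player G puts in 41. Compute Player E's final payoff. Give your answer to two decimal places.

Total contributed: 54 + 1 + 28 + 22 + 46 + 17 + 41 = 209.
Each receives 5.8 × 209 / 7 = 173.17 from the maintenance fund.
Player E keeps 59 − 46 = 13, so Player E's payoff is 13 + 173.17 = 186.17.

186.17 euros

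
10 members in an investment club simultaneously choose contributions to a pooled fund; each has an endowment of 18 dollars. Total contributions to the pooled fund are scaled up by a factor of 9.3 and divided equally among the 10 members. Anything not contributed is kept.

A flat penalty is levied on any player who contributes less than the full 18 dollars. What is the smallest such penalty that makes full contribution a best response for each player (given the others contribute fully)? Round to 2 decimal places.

Given the others contribute fully, the best deviation is to contribute 0 (any partial contribution still incurs the fine and gives up units whose private return 0.9300 is below 1).
Deviating from 18 to 0 saves 18 dollars but forfeits the deviator's share of the drop in the pooled fund: 9.3/10 × 18 = 16.74.
So the deviation gain is 18 − 16.74 = 1.26, and the fine must be at least 1.26 dollars to wipe it out.

1.26 dollars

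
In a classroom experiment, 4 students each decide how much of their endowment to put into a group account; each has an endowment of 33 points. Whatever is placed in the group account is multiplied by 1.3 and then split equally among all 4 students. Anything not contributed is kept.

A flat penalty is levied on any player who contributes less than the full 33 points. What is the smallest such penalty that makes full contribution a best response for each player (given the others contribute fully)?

Given the others contribute fully, the best deviation is to contribute 0 (any partial contribution still incurs the fine and gives up units whose private return 0.3250 is below 1).
Deviating from 33 to 0 saves 33 points but forfeits the deviator's share of the drop in the group account: 1.3/4 × 33 = 10.72.
So the deviation gain is 33 − 10.72 = 22.28, and the fine must be at least 22.28 points to wipe it out.

22.28 points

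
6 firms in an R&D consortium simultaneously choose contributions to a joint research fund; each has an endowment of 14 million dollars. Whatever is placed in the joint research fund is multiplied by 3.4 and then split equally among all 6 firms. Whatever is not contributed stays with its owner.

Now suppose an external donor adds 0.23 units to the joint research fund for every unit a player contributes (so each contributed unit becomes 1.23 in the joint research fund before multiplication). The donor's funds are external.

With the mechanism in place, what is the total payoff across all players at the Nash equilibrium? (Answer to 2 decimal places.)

The effective private return is 3.4 × 1.23 / 6 = 0.6970, which is still under 1, so the mechanism doesn't change anyone's dominant strategy: zero contribution.
At the Nash equilibrium no one contributes; group total payoff = 6 × 14 = 84.

84.00 million dollars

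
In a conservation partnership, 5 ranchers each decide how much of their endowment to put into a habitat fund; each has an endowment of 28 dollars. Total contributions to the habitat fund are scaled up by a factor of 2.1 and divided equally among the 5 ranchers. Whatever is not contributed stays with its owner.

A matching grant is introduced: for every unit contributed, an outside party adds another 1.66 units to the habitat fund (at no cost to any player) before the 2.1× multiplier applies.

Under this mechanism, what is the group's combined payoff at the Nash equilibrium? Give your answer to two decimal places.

The effective private return per unit is now 2.1 × 2.66 / 5 = 1.1172 > 1, so every player's dominant strategy flips to full contribution.
So the Nash equilibrium is full contribution by all 5; the group earns 2.1 × 2.66 × 140 = 782.04.

782.04 dollars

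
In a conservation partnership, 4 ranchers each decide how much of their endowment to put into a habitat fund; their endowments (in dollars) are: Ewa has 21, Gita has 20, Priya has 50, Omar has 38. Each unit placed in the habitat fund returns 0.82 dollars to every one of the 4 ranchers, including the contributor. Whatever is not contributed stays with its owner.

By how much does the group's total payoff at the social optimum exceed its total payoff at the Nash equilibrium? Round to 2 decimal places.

The private return per contributed unit is 0.82 < 1 for everyone, so the Nash equilibrium is zero contribution and the group total is Σ E_j = 21 + 20 + 50 + 38 = 129.
Each contributed unit returns 3.280 to the group, so the social optimum is full contribution by everyone: group total = 3.280 × 129 = 423.12.
Efficiency loss = (3.280 − 1) × 129 = 294.12.

294.12 dollars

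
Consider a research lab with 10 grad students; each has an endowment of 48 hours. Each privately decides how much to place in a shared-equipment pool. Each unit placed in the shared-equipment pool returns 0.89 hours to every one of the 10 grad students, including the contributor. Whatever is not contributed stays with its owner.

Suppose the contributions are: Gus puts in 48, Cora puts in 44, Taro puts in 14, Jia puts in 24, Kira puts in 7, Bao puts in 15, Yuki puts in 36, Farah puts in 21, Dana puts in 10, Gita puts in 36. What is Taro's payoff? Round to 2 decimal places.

260.95 hours

Total contributed: 48 + 44 + 14 + 24 + 7 + 15 + 36 + 21 + 10 + 36 = 255.
Each receives 0.89 × 255 = 226.95 from the shared-equipment pool.
Taro keeps 48 − 14 = 34, so Taro's payoff is 34 + 226.95 = 260.95.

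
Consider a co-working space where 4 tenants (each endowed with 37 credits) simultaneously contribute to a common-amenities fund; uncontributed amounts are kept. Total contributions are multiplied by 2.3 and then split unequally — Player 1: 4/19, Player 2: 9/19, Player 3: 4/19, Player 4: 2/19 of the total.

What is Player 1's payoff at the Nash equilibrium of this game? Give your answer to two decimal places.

54.92 credits

For player j, contributing a unit is worthwhile iff 2.3 × (j's share) ≥ 1, i.e. iff j's share is at least 0.4348.
Player 2 alone (share 9/19) is above the threshold, contributing 37; the remaining 3 contribute 0. Total contributed: 37.
Player 1 keeps 37 and receives 2.3 × 37 × 4/19 = 17.92 from the common-amenities fund, for a payoff of 54.92.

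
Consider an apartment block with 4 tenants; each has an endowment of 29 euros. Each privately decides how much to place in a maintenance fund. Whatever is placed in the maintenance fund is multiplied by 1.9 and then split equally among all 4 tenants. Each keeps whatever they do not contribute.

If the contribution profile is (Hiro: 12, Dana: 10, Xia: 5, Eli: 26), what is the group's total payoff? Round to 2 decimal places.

Total contributed: 12 + 10 + 5 + 26 = 53; total kept: 4 × 29 − 53 = 63.
The maintenance fund pays out 1.9 × 53 = 100.70 in aggregate.
Group total = 63 + 100.70 = 163.70.

163.70 euros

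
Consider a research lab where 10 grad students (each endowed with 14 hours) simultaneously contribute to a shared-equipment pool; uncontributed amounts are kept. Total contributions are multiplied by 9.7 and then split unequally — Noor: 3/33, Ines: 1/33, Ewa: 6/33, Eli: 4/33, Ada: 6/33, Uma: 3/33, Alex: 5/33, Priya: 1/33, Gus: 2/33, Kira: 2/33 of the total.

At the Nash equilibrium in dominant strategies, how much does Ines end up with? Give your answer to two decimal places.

30.46 hours

Each unit j contributes comes back to j as 9.7 × (j's share), so j prefers to contribute only if that share exceeds 1/9.7 = 0.1031; otherwise keeping the unit dominates.
The shares above 0.1031 belong to Ewa, Eli, Ada and Alex, contributing 14 each; the remaining 6 contribute 0. Total contributed: 56.
Ines keeps 14 and receives 9.7 × 56 × 1/33 = 16.46 from the shared-equipment pool, for a payoff of 30.46.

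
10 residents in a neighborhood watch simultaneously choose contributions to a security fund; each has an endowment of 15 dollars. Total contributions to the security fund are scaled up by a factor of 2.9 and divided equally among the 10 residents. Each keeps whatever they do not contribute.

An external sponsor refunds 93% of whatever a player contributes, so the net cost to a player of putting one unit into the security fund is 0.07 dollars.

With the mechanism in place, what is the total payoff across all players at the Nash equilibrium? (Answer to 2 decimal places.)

574.50 dollars

Under the mechanism each unit contributed yields (2.9/10) / 0.07 = 4.1429 back to its contributor per unit of net cost, which exceeds 1, making full contribution the dominant choice for everyone.
So the Nash equilibrium is full contribution by all 10; the group earns 10 × (15 × 0.93 + 2.9 × 15) = 574.50.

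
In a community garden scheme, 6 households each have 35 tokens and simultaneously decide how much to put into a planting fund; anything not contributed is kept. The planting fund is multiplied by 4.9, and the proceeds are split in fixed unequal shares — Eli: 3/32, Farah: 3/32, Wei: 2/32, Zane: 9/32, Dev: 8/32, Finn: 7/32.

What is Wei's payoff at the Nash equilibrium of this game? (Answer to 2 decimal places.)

67.16 tokens

For player j, contributing a unit is worthwhile iff 4.9 × (j's share) ≥ 1, i.e. iff j's share is at least 0.2041.
Zane, Dev and Finn clear that bar, contributing 35 each; the remaining 3 contribute 0. Total contributed: 105.
Wei keeps 35 and receives 4.9 × 105 × 2/32 = 32.16 from the planting fund, for a payoff of 67.16.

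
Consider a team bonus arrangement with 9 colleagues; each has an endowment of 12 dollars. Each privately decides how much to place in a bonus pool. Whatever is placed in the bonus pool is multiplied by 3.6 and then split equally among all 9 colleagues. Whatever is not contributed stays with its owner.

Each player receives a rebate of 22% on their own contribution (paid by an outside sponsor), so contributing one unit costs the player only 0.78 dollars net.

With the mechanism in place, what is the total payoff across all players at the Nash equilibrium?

With the mechanism, a contributed unit returns (3.6/9) / 0.78 = 0.5128 per unit of net cost — still below 1 — so contributing 0 remains dominant for every player.
Everyone keeps their endowment and the group total is 9 × 12 = 108.

108.00 dollars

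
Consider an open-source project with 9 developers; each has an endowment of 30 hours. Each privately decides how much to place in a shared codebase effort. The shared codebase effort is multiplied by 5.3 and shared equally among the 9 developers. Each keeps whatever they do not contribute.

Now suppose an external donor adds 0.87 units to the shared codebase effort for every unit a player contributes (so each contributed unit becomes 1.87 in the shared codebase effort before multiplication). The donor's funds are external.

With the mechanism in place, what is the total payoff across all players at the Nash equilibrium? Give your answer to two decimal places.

2675.97 hours

Under the mechanism each unit contributed yields 5.3 × 1.87 / 9 = 1.1012 back to its contributor per unit of net cost, which exceeds 1, making full contribution the dominant choice for everyone.
At the Nash equilibrium everyone contributes 30. Group total payoff = 5.3 × 1.87 × 270 = 2675.97.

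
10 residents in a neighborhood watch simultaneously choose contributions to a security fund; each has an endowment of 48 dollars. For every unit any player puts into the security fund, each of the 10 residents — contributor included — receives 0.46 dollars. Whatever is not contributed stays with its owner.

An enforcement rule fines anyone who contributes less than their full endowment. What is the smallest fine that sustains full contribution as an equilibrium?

25.92 dollars

Given the others contribute fully, the best deviation is to contribute 0 (any partial contribution still incurs the fine and gives up units whose private return 0.46 is below 1).
Deviating from 48 to 0 saves 48 dollars but forfeits the deviator's share of the drop in the security fund: 0.46 × 48 = 22.08.
So the deviation gain is 48 − 22.08 = 25.92, and the fine must be at least 25.92 dollars to wipe it out.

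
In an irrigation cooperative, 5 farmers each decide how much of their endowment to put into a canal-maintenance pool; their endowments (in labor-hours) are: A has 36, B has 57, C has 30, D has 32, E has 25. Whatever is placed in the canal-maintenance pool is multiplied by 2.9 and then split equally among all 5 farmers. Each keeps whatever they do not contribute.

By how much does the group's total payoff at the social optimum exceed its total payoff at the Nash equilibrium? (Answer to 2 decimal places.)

The private return per contributed unit is 2.9/5 = 0.5800 < 1 for every player regardless of endowment, so the Nash equilibrium is zero contribution and the group total is Σ E_j = 36 + 57 + 30 + 32 + 25 = 180.
Each contributed unit returns 2.900 to the group, so the social optimum is full contribution by everyone: group total = 2.900 × 180 = 522.00.
Efficiency loss = (2.900 − 1) × 180 = 342.00.

342.00 labor-hours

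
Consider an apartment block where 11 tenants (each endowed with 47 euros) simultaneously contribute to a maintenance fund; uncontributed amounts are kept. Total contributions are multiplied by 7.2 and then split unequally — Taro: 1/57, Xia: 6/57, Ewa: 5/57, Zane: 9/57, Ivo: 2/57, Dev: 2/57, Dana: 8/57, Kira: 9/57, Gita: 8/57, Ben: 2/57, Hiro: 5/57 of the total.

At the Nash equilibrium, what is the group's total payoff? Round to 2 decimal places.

1682.60 euros

Each unit j contributes comes back to j as 7.2 × (j's share), so j prefers to contribute only if that share exceeds 1/7.2 = 0.1389; otherwise keeping the unit dominates.
Zane, Dana, Kira and Gita are above the threshold, contributing 47 each; the remaining 7 contribute 0. Total contributed: 188.
The maintenance fund pays out 7.2 × 188 = 1353.60 in total (split across the unequal shares, but the aggregate is all that matters for the group sum).
The 7 free-riders keep 47 each, adding 329. Group total = 329 + 1353.60 = 1682.60.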